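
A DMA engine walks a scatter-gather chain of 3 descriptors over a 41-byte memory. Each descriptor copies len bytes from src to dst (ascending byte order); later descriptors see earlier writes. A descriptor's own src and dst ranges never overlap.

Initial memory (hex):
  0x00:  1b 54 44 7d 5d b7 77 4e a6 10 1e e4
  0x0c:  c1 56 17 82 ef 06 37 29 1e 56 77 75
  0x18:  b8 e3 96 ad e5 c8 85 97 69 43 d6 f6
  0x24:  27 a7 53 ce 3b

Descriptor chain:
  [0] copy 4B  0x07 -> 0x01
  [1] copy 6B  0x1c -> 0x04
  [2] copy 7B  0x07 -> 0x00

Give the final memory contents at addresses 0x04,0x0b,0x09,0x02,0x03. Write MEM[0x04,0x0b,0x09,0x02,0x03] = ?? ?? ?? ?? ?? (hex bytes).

D0: mem[0x01..0x04] <- [4e a6 10 1e]
D1: mem[0x04..0x09] <- [e5 c8 85 97 69 43]
D2: mem[0x00..0x06] <- [97 69 43 1e e4 c1 56]
query mem[0x04]=0xe4, mem[0x0b]=0xe4, mem[0x09]=0x43, mem[0x02]=0x43, mem[0x03]=0x1e

MEM[0x04,0x0b,0x09,0x02,0x03] = e4 e4 43 43 1e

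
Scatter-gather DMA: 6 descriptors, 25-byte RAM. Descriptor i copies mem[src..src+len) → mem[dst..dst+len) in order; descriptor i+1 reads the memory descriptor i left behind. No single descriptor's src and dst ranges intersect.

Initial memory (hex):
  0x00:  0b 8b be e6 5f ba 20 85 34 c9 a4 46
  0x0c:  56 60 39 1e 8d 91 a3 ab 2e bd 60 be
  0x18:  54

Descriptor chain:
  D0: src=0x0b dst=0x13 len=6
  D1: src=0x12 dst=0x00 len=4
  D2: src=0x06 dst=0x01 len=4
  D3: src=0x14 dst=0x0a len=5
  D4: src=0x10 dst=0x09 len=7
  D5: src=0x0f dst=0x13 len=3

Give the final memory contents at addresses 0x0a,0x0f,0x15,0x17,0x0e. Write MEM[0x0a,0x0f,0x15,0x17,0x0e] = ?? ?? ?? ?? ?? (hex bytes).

MEM[0x0a,0x0f,0x15,0x17,0x0e] = 91 39 91 1e 60

#0 dst[0x13+6] := {0x46,0x56,0x60,0x39,0x1e,0x8d}
#1 dst[0x00+4] := {0xa3,0x46,0x56,0x60}
#2 dst[0x01+4] := {0x20,0x85,0x34,0xc9}
#3 dst[0x0a+5] := {0x56,0x60,0x39,0x1e,0x8d}
#4 dst[0x09+7] := {0x8d,0x91,0xa3,0x46,0x56,0x60,0x39}
#5 dst[0x13+3] := {0x39,0x8d,0x91}
query mem[0x0a]=0x91, mem[0x0f]=0x39, mem[0x15]=0x91, mem[0x17]=0x1e, mem[0x0e]=0x60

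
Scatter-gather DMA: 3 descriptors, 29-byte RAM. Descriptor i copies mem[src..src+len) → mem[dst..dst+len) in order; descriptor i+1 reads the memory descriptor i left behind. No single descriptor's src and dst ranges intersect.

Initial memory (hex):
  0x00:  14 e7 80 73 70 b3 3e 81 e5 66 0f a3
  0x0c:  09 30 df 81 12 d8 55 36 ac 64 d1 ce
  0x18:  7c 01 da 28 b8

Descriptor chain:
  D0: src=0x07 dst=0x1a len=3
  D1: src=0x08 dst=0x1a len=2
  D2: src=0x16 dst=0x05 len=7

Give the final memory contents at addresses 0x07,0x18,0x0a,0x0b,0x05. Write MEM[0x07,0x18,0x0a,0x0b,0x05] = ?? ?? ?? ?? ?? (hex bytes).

[0] 0x07->0x1a len=3 : 81 e5 66
[1] 0x08->0x1a len=2 : e5 66
[2] 0x16->0x05 len=7 : d1 ce 7c 01 e5 66 66
query mem[0x07]=0x7c, mem[0x18]=0x7c, mem[0x0a]=0x66, mem[0x0b]=0x66, mem[0x05]=0xd1

MEM[0x07,0x18,0x0a,0x0b,0x05] = 7c 7c 66 66 d1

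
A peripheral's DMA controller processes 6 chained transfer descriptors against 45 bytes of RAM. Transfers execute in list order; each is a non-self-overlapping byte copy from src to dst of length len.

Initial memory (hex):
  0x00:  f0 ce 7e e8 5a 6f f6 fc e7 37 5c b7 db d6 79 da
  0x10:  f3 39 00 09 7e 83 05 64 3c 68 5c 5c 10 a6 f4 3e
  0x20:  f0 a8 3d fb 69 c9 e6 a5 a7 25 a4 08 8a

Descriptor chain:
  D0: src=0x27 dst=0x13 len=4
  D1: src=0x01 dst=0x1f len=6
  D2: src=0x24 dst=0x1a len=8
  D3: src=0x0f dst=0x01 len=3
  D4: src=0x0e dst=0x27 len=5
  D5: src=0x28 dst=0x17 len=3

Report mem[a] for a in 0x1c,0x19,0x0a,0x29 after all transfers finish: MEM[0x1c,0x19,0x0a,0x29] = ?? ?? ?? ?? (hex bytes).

  after D0: wrote 4B at 0x13 = a5a725a4
  after D1: wrote 6B at 0x1f = ce7ee85a6ff6
  after D2: wrote 8B at 0x1a = f6c9e6a5a725a408
  after D3: wrote 3B at 0x01 = daf339
  after D4: wrote 5B at 0x27 = 79daf33900
  after D5: wrote 3B at 0x17 = daf339
query mem[0x1c]=0xe6, mem[0x19]=0x39, mem[0x0a]=0x5c, mem[0x29]=0xf3

MEM[0x1c,0x19,0x0a,0x29] = e6 39 5c f3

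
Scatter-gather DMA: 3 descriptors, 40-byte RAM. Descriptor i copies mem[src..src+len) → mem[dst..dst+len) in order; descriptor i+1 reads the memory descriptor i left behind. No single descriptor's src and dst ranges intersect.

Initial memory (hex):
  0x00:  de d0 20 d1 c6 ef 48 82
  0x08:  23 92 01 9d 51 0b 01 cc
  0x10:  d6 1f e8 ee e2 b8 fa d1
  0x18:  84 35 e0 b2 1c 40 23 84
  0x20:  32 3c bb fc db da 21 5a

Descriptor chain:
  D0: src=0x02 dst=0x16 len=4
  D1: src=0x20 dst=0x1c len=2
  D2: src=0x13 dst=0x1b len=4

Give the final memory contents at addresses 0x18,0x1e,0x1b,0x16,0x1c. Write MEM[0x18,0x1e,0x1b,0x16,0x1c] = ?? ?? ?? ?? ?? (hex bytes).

MEM[0x18,0x1e,0x1b,0x16,0x1c] = c6 20 ee 20 e2

  after D0: wrote 4B at 0x16 = 20d1c6ef
  after D1: wrote 2B at 0x1c = 323c
  after D2: wrote 4B at 0x1b = eee2b820
query mem[0x18]=0xc6, mem[0x1e]=0x20, mem[0x1b]=0xee, mem[0x16]=0x20, mem[0x1c]=0xe2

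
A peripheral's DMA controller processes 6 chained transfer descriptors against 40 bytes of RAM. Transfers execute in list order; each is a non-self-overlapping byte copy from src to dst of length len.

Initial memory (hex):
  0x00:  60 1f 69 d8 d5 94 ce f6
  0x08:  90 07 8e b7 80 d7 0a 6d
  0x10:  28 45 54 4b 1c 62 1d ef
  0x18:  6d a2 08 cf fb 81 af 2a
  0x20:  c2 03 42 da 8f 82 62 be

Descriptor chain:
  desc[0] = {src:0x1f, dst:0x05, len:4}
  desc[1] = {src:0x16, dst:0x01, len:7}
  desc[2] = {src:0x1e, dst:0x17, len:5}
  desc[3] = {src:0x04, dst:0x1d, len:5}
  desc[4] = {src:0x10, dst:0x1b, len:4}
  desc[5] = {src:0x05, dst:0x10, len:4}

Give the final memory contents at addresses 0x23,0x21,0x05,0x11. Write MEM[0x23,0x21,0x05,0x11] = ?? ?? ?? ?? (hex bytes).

MEM[0x23,0x21,0x05,0x11] = da 42 08 cf

[0] 0x1f->0x05 len=4 : 2a c2 03 42
[1] 0x16->0x01 len=7 : 1d ef 6d a2 08 cf fb
[2] 0x1e->0x17 len=5 : af 2a c2 03 42
[3] 0x04->0x1d len=5 : a2 08 cf fb 42
[4] 0x10->0x1b len=4 : 28 45 54 4b
[5] 0x05->0x10 len=4 : 08 cf fb 42
query mem[0x23]=0xda, mem[0x21]=0x42, mem[0x05]=0x08, mem[0x11]=0xcf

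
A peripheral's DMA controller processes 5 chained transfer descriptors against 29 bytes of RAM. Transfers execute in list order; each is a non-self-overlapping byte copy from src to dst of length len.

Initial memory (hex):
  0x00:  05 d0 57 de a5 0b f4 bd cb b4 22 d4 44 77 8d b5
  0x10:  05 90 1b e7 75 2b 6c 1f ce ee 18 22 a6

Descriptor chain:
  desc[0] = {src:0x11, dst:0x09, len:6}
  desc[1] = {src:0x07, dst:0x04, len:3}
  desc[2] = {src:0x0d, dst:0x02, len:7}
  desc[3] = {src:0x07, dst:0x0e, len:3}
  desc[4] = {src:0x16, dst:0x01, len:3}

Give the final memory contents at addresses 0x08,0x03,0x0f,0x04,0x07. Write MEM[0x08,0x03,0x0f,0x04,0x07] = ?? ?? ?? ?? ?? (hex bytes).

  after D0: wrote 6B at 0x09 = 901be7752b6c
  after D1: wrote 3B at 0x04 = bdcb90
  after D2: wrote 7B at 0x02 = 2b6cb505901be7
  after D3: wrote 3B at 0x0e = 1be790
  after D4: wrote 3B at 0x01 = 6c1fce
query mem[0x08]=0xe7, mem[0x03]=0xce, mem[0x0f]=0xe7, mem[0x04]=0xb5, mem[0x07]=0x1b

MEM[0x08,0x03,0x0f,0x04,0x07] = e7 ce e7 b5 1b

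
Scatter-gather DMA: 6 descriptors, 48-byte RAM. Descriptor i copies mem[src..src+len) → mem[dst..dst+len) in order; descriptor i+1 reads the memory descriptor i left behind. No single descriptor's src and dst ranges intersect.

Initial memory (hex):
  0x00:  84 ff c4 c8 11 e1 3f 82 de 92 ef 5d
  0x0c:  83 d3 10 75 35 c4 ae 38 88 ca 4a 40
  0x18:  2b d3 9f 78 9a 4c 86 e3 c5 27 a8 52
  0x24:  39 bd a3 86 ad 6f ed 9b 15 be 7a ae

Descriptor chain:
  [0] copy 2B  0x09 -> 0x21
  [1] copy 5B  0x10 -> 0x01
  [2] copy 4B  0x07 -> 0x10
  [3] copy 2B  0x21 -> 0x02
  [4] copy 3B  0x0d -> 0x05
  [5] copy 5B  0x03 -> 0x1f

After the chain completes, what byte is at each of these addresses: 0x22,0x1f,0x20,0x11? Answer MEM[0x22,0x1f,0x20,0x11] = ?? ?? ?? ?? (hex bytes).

MEM[0x22,0x1f,0x20,0x11] = 10 ef 38 de

  after D0: wrote 2B at 0x21 = 92ef
  after D1: wrote 5B at 0x01 = 35c4ae3888
  after D2: wrote 4B at 0x10 = 82de92ef
  after D3: wrote 2B at 0x02 = 92ef
  after D4: wrote 3B at 0x05 = d31075
  after D5: wrote 5B at 0x1f = ef38d31075
query mem[0x22]=0x10, mem[0x1f]=0xef, mem[0x20]=0x38, mem[0x11]=0xde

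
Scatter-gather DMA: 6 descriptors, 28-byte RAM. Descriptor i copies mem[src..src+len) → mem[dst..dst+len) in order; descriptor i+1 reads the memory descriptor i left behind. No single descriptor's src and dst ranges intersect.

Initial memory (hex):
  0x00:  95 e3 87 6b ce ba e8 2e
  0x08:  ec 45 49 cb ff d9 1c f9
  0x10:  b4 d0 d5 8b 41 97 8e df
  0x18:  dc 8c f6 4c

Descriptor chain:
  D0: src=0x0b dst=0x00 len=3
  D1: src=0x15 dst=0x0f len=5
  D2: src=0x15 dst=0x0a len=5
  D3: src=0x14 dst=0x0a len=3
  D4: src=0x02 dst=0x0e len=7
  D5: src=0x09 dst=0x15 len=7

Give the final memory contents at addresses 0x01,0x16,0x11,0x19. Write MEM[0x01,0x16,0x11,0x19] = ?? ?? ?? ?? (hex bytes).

MEM[0x01,0x16,0x11,0x19] = ff 41 ba dc

[0] 0x0b->0x00 len=3 : cb ff d9
[1] 0x15->0x0f len=5 : 97 8e df dc 8c
[2] 0x15->0x0a len=5 : 97 8e df dc 8c
[3] 0x14->0x0a len=3 : 41 97 8e
[4] 0x02->0x0e len=7 : d9 6b ce ba e8 2e ec
[5] 0x09->0x15 len=7 : 45 41 97 8e dc d9 6b
query mem[0x01]=0xff, mem[0x16]=0x41, mem[0x11]=0xba, mem[0x19]=0xdc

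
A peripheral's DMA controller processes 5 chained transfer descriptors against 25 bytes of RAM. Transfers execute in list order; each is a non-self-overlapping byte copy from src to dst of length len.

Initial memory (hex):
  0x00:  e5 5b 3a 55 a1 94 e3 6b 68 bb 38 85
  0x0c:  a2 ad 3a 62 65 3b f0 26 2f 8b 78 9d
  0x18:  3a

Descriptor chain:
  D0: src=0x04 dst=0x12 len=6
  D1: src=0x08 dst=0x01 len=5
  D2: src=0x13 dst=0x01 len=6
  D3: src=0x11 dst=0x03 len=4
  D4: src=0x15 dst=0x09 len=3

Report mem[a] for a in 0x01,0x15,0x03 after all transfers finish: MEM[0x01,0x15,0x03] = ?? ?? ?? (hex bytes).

MEM[0x01,0x15,0x03] = 94 6b 3b

[0] 0x04->0x12 len=6 : a1 94 e3 6b 68 bb
[1] 0x08->0x01 len=5 : 68 bb 38 85 a2
[2] 0x13->0x01 len=6 : 94 e3 6b 68 bb 3a
[3] 0x11->0x03 len=4 : 3b a1 94 e3
[4] 0x15->0x09 len=3 : 6b 68 bb
query mem[0x01]=0x94, mem[0x15]=0x6b, mem[0x03]=0x3b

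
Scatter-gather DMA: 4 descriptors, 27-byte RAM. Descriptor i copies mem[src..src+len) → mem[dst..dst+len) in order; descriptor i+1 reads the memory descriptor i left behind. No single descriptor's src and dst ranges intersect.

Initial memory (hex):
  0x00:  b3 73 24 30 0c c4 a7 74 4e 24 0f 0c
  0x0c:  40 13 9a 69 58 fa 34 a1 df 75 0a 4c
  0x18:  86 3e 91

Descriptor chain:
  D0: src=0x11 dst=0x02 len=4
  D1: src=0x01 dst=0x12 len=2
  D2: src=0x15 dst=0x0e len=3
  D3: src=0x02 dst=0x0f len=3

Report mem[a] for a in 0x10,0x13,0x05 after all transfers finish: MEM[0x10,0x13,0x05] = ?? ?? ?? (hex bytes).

MEM[0x10,0x13,0x05] = 34 fa df

[0] 0x11->0x02 len=4 : fa 34 a1 df
[1] 0x01->0x12 len=2 : 73 fa
[2] 0x15->0x0e len=3 : 75 0a 4c
[3] 0x02->0x0f len=3 : fa 34 a1
query mem[0x10]=0x34, mem[0x13]=0xfa, mem[0x05]=0xdf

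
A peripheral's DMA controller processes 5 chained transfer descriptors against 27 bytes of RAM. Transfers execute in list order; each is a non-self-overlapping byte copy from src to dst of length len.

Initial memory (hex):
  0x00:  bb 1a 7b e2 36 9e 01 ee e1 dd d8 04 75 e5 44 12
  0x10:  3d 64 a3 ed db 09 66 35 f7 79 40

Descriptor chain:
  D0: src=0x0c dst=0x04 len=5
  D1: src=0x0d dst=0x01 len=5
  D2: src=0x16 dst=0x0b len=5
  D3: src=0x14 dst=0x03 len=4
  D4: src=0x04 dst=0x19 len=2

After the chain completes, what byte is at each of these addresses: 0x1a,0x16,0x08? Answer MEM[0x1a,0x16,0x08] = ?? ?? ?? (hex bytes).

MEM[0x1a,0x16,0x08] = 66 66 3d

D0: mem[0x04..0x08] <- [75 e5 44 12 3d]
D1: mem[0x01..0x05] <- [e5 44 12 3d 64]
D2: mem[0x0b..0x0f] <- [66 35 f7 79 40]
D3: mem[0x03..0x06] <- [db 09 66 35]
D4: mem[0x19..0x1a] <- [09 66]
query mem[0x1a]=0x66, mem[0x16]=0x66, mem[0x08]=0x3d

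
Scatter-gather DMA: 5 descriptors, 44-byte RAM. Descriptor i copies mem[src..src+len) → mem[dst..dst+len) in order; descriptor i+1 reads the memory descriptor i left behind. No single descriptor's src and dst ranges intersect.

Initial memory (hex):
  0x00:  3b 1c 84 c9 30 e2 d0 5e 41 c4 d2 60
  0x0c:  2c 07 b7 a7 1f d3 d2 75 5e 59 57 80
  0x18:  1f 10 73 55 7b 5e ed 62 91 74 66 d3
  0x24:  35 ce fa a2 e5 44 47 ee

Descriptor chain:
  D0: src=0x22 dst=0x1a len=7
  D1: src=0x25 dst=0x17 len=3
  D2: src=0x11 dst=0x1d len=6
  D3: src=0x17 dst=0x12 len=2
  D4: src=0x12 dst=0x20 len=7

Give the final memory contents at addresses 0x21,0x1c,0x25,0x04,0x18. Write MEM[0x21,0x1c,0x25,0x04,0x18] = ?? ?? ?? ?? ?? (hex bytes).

MEM[0x21,0x1c,0x25,0x04,0x18] = fa 35 ce 30 fa

  after D0: wrote 7B at 0x1a = 66d335cefaa2e5
  after D1: wrote 3B at 0x17 = cefaa2
  after D2: wrote 6B at 0x1d = d3d2755e5957
  after D3: wrote 2B at 0x12 = cefa
  after D4: wrote 7B at 0x20 = cefa5e5957cefa
query mem[0x21]=0xfa, mem[0x1c]=0x35, mem[0x25]=0xce, mem[0x04]=0x30, mem[0x18]=0xfa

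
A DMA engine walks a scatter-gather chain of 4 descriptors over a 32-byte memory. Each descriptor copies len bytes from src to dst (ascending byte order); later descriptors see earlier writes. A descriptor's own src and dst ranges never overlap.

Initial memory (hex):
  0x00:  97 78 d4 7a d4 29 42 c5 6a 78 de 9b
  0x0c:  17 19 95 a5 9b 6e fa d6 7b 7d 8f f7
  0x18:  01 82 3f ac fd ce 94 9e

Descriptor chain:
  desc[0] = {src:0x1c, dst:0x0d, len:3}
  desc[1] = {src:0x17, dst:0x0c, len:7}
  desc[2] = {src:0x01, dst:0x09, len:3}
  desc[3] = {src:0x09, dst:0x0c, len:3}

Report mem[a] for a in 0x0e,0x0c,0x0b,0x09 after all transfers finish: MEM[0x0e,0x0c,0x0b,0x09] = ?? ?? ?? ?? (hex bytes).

MEM[0x0e,0x0c,0x0b,0x09] = 7a 78 7a 78

  after D0: wrote 3B at 0x0d = fdce94
  after D1: wrote 7B at 0x0c = f701823facfdce
  after D2: wrote 3B at 0x09 = 78d47a
  after D3: wrote 3B at 0x0c = 78d47a
query mem[0x0e]=0x7a, mem[0x0c]=0x78, mem[0x0b]=0x7a, mem[0x09]=0x78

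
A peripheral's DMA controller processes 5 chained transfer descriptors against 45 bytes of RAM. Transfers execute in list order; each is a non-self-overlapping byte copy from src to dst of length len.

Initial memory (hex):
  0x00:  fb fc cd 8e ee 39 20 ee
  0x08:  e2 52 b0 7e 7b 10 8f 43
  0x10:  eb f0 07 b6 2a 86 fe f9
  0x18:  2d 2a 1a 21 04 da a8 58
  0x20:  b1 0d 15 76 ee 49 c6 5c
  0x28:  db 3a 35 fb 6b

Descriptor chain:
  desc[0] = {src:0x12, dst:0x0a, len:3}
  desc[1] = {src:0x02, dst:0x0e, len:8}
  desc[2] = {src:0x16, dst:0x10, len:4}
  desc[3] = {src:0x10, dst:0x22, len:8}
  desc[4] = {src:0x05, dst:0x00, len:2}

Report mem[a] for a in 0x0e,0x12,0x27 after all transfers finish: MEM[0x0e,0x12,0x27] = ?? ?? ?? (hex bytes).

MEM[0x0e,0x12,0x27] = cd 2d 52

  after D0: wrote 3B at 0x0a = 07b62a
  after D1: wrote 8B at 0x0e = cd8eee3920eee252
  after D2: wrote 4B at 0x10 = fef92d2a
  after D3: wrote 8B at 0x22 = fef92d2ae252fef9
  after D4: wrote 2B at 0x00 = 3920
query mem[0x0e]=0xcd, mem[0x12]=0x2d, mem[0x27]=0x52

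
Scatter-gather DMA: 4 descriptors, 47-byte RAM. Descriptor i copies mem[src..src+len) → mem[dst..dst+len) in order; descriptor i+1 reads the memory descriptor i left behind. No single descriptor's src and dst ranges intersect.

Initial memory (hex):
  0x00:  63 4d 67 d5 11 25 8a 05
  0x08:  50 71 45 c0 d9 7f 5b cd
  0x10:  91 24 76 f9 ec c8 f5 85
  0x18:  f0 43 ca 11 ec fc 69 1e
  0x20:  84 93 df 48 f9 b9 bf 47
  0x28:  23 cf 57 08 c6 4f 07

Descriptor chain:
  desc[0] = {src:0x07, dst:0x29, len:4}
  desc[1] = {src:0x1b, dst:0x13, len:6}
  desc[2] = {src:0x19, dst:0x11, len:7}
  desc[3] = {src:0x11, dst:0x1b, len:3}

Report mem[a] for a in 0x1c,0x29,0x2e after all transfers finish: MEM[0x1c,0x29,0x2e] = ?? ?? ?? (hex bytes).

MEM[0x1c,0x29,0x2e] = ca 05 07

[0] 0x07->0x29 len=4 : 05 50 71 45
[1] 0x1b->0x13 len=6 : 11 ec fc 69 1e 84
[2] 0x19->0x11 len=7 : 43 ca 11 ec fc 69 1e
[3] 0x11->0x1b len=3 : 43 ca 11
query mem[0x1c]=0xca, mem[0x29]=0x05, mem[0x2e]=0x07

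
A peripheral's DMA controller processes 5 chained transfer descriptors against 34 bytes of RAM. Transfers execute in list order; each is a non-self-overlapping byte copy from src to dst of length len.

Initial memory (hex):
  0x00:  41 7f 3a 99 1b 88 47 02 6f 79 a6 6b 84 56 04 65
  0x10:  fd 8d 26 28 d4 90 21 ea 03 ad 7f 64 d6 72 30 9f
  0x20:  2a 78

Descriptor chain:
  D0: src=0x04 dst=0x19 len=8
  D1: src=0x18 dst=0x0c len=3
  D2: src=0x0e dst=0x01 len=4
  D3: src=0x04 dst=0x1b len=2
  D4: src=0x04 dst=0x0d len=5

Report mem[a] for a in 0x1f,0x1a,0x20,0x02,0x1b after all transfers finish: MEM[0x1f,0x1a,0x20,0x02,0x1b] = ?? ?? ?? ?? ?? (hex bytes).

MEM[0x1f,0x1a,0x20,0x02,0x1b] = a6 88 6b 65 8d

[0] 0x04->0x19 len=8 : 1b 88 47 02 6f 79 a6 6b
[1] 0x18->0x0c len=3 : 03 1b 88
[2] 0x0e->0x01 len=4 : 88 65 fd 8d
[3] 0x04->0x1b len=2 : 8d 88
[4] 0x04->0x0d len=5 : 8d 88 47 02 6f
query mem[0x1f]=0xa6, mem[0x1a]=0x88, mem[0x20]=0x6b, mem[0x02]=0x65, mem[0x1b]=0x8d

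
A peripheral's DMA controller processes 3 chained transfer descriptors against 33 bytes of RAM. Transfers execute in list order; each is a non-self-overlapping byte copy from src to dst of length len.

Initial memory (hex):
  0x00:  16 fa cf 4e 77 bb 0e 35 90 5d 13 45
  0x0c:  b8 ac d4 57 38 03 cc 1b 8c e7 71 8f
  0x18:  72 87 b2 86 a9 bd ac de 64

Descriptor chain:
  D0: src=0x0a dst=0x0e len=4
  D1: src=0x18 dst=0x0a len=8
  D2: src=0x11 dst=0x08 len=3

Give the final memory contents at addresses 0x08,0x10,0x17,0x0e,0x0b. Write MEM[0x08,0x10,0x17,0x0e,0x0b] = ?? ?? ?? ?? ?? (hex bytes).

[0] 0x0a->0x0e len=4 : 13 45 b8 ac
[1] 0x18->0x0a len=8 : 72 87 b2 86 a9 bd ac de
[2] 0x11->0x08 len=3 : de cc 1b
query mem[0x08]=0xde, mem[0x10]=0xac, mem[0x17]=0x8f, mem[0x0e]=0xa9, mem[0x0b]=0x87

MEM[0x08,0x10,0x17,0x0e,0x0b] = de ac 8f a9 87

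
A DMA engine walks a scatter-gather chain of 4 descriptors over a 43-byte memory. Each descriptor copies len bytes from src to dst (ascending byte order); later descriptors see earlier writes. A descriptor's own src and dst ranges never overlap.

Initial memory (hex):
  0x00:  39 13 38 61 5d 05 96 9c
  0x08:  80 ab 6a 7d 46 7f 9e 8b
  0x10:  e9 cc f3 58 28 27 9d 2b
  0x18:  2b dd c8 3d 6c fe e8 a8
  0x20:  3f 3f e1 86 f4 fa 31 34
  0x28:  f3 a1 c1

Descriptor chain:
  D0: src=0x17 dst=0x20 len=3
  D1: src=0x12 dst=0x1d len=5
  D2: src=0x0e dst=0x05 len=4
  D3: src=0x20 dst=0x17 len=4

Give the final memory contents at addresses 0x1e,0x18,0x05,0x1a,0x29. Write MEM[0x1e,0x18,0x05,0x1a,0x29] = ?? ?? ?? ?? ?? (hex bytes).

MEM[0x1e,0x18,0x05,0x1a,0x29] = 58 9d 9e 86 a1

[0] 0x17->0x20 len=3 : 2b 2b dd
[1] 0x12->0x1d len=5 : f3 58 28 27 9d
[2] 0x0e->0x05 len=4 : 9e 8b e9 cc
[3] 0x20->0x17 len=4 : 27 9d dd 86
query mem[0x1e]=0x58, mem[0x18]=0x9d, mem[0x05]=0x9e, mem[0x1a]=0x86, mem[0x29]=0xa1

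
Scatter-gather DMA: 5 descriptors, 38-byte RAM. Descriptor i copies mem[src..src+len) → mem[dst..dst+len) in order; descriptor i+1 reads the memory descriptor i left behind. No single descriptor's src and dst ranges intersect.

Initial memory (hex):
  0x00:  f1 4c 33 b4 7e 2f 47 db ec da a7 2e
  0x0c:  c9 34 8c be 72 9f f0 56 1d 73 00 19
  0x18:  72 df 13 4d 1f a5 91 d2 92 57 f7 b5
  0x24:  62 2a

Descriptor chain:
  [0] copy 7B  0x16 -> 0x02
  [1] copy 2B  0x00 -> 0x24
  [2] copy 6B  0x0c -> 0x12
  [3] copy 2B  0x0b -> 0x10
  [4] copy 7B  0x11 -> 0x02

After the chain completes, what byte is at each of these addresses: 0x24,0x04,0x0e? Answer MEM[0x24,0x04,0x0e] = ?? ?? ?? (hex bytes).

MEM[0x24,0x04,0x0e] = f1 34 8c

  after D0: wrote 7B at 0x02 = 001972df134d1f
  after D1: wrote 2B at 0x24 = f14c
  after D2: wrote 6B at 0x12 = c9348cbe729f
  after D3: wrote 2B at 0x10 = 2ec9
  after D4: wrote 7B at 0x02 = c9c9348cbe729f
query mem[0x24]=0xf1, mem[0x04]=0x34, mem[0x0e]=0x8c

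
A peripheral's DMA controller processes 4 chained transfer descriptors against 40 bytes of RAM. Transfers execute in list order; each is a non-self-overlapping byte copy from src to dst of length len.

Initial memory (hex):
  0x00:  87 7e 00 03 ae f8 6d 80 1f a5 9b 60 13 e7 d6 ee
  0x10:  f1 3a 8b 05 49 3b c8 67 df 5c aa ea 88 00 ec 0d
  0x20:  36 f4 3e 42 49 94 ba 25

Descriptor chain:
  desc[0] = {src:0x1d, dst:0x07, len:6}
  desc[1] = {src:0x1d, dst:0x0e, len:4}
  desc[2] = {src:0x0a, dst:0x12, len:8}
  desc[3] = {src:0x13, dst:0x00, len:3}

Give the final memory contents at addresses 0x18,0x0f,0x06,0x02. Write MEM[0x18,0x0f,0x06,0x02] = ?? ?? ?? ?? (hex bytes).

D0: mem[0x07..0x0c] <- [00 ec 0d 36 f4 3e]
D1: mem[0x0e..0x11] <- [00 ec 0d 36]
D2: mem[0x12..0x19] <- [36 f4 3e e7 00 ec 0d 36]
D3: mem[0x00..0x02] <- [f4 3e e7]
query mem[0x18]=0x0d, mem[0x0f]=0xec, mem[0x06]=0x6d, mem[0x02]=0xe7

MEM[0x18,0x0f,0x06,0x02] = 0d ec 6d e7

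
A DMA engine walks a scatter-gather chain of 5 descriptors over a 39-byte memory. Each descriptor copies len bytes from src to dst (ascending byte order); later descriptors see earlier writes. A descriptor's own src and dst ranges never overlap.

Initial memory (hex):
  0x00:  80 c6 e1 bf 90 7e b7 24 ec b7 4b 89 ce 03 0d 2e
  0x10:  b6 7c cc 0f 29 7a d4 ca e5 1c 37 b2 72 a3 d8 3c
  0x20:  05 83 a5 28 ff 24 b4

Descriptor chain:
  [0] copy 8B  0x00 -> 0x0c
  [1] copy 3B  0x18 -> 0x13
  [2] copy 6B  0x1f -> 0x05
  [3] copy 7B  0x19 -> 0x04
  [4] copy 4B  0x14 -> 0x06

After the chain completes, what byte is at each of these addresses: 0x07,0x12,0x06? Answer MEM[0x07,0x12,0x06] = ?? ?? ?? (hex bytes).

D0: mem[0x0c..0x13] <- [80 c6 e1 bf 90 7e b7 24]
D1: mem[0x13..0x15] <- [e5 1c 37]
D2: mem[0x05..0x0a] <- [3c 05 83 a5 28 ff]
D3: mem[0x04..0x0a] <- [1c 37 b2 72 a3 d8 3c]
D4: mem[0x06..0x09] <- [1c 37 d4 ca]
query mem[0x07]=0x37, mem[0x12]=0xb7, mem[0x06]=0x1c

MEM[0x07,0x12,0x06] = 37 b7 1c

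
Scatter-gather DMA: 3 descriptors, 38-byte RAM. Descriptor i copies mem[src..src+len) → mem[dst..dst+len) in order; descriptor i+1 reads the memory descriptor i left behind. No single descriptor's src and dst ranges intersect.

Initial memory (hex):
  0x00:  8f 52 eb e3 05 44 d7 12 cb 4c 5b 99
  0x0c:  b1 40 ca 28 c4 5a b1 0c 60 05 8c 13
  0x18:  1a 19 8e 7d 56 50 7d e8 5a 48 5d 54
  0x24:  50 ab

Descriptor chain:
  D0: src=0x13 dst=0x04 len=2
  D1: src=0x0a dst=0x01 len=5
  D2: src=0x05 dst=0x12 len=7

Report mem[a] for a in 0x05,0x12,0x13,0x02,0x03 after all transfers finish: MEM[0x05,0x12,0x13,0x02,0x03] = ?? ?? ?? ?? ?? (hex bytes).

MEM[0x05,0x12,0x13,0x02,0x03] = ca ca d7 99 b1

[0] 0x13->0x04 len=2 : 0c 60
[1] 0x0a->0x01 len=5 : 5b 99 b1 40 ca
[2] 0x05->0x12 len=7 : ca d7 12 cb 4c 5b 99
query mem[0x05]=0xca, mem[0x12]=0xca, mem[0x13]=0xd7, mem[0x02]=0x99, mem[0x03]=0xb1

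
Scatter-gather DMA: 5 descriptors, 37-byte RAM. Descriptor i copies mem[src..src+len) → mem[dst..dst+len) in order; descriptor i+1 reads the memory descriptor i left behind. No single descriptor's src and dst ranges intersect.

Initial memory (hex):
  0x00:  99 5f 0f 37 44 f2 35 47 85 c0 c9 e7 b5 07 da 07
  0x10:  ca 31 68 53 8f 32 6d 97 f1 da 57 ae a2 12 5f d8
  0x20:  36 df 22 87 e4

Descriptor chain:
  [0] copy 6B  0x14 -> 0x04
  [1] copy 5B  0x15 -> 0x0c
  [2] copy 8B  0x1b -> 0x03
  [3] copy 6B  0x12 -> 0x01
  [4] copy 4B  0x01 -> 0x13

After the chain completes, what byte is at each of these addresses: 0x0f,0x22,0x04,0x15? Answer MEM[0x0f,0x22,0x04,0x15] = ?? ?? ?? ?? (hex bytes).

MEM[0x0f,0x22,0x04,0x15] = f1 22 32 8f

[0] 0x14->0x04 len=6 : 8f 32 6d 97 f1 da
[1] 0x15->0x0c len=5 : 32 6d 97 f1 da
[2] 0x1b->0x03 len=8 : ae a2 12 5f d8 36 df 22
[3] 0x12->0x01 len=6 : 68 53 8f 32 6d 97
[4] 0x01->0x13 len=4 : 68 53 8f 32
query mem[0x0f]=0xf1, mem[0x22]=0x22, mem[0x04]=0x32, mem[0x15]=0x8f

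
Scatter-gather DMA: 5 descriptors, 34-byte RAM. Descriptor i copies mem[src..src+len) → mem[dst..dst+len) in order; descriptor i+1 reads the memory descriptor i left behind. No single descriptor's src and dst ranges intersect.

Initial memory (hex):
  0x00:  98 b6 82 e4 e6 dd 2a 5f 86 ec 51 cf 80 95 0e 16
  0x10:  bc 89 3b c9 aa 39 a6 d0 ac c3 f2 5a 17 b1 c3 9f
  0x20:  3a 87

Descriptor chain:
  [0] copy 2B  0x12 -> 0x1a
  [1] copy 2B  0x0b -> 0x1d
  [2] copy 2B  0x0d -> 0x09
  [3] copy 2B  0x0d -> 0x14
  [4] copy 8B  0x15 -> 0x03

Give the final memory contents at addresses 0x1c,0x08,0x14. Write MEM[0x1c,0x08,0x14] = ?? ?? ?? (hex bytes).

#0 dst[0x1a+2] := {0x3b,0xc9}
#1 dst[0x1d+2] := {0xcf,0x80}
#2 dst[0x09+2] := {0x95,0x0e}
#3 dst[0x14+2] := {0x95,0x0e}
#4 dst[0x03+8] := {0x0e,0xa6,0xd0,0xac,0xc3,0x3b,0xc9,0x17}
query mem[0x1c]=0x17, mem[0x08]=0x3b, mem[0x14]=0x95

MEM[0x1c,0x08,0x14] = 17 3b 95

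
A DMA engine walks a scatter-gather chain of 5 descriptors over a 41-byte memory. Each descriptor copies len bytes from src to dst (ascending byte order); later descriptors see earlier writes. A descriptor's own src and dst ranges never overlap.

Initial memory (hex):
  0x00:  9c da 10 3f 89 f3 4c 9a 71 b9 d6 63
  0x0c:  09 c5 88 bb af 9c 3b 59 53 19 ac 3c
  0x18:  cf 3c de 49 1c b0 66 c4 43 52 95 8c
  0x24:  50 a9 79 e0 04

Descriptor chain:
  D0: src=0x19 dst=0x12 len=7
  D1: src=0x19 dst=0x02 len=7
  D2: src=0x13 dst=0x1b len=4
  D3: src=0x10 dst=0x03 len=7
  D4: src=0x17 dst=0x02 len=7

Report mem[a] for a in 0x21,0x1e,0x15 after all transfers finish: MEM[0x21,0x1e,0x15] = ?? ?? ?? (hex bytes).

MEM[0x21,0x1e,0x15] = 52 b0 1c

D0: mem[0x12..0x18] <- [3c de 49 1c b0 66 c4]
D1: mem[0x02..0x08] <- [3c de 49 1c b0 66 c4]
D2: mem[0x1b..0x1e] <- [de 49 1c b0]
D3: mem[0x03..0x09] <- [af 9c 3c de 49 1c b0]
D4: mem[0x02..0x08] <- [66 c4 3c de de 49 1c]
query mem[0x21]=0x52, mem[0x1e]=0xb0, mem[0x15]=0x1c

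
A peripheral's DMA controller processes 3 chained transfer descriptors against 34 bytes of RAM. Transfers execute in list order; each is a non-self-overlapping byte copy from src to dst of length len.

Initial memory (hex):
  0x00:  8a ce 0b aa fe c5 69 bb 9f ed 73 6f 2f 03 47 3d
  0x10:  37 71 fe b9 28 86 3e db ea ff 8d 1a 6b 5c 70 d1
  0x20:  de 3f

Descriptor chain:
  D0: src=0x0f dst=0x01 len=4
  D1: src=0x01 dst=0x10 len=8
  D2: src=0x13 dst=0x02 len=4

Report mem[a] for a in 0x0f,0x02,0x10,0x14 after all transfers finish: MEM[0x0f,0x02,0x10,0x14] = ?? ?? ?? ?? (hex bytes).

[0] 0x0f->0x01 len=4 : 3d 37 71 fe
[1] 0x01->0x10 len=8 : 3d 37 71 fe c5 69 bb 9f
[2] 0x13->0x02 len=4 : fe c5 69 bb
query mem[0x0f]=0x3d, mem[0x02]=0xfe, mem[0x10]=0x3d, mem[0x14]=0xc5

MEM[0x0f,0x02,0x10,0x14] = 3d fe 3d c5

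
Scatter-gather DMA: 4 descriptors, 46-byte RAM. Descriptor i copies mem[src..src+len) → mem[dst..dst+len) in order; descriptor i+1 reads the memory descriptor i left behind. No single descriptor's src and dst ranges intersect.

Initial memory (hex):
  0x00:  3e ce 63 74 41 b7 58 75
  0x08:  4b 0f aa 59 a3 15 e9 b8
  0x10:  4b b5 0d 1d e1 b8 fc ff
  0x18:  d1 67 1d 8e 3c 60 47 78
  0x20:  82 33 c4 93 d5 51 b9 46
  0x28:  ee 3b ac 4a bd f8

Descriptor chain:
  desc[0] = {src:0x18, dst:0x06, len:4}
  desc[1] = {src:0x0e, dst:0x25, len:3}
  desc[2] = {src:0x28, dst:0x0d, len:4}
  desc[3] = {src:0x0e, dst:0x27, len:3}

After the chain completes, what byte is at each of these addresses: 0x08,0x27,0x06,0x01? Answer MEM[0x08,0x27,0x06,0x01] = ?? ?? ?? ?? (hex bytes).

MEM[0x08,0x27,0x06,0x01] = 1d 3b d1 ce

#0 dst[0x06+4] := {0xd1,0x67,0x1d,0x8e}
#1 dst[0x25+3] := {0xe9,0xb8,0x4b}
#2 dst[0x0d+4] := {0xee,0x3b,0xac,0x4a}
#3 dst[0x27+3] := {0x3b,0xac,0x4a}
query mem[0x08]=0x1d, mem[0x27]=0x3b, mem[0x06]=0xd1, mem[0x01]=0xce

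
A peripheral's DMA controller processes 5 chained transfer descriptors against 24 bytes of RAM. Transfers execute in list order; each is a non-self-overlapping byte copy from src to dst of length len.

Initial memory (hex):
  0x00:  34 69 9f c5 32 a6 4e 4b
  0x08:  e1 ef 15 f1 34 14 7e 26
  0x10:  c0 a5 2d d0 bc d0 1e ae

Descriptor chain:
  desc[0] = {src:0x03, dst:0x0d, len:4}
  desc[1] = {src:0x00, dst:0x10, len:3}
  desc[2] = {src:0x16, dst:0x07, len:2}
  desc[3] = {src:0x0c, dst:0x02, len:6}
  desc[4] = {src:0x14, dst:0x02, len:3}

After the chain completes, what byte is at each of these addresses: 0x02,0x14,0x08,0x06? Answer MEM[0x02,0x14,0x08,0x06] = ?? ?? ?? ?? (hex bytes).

[0] 0x03->0x0d len=4 : c5 32 a6 4e
[1] 0x00->0x10 len=3 : 34 69 9f
[2] 0x16->0x07 len=2 : 1e ae
[3] 0x0c->0x02 len=6 : 34 c5 32 a6 34 69
[4] 0x14->0x02 len=3 : bc d0 1e
query mem[0x02]=0xbc, mem[0x14]=0xbc, mem[0x08]=0xae, mem[0x06]=0x34

MEM[0x02,0x14,0x08,0x06] = bc bc ae 34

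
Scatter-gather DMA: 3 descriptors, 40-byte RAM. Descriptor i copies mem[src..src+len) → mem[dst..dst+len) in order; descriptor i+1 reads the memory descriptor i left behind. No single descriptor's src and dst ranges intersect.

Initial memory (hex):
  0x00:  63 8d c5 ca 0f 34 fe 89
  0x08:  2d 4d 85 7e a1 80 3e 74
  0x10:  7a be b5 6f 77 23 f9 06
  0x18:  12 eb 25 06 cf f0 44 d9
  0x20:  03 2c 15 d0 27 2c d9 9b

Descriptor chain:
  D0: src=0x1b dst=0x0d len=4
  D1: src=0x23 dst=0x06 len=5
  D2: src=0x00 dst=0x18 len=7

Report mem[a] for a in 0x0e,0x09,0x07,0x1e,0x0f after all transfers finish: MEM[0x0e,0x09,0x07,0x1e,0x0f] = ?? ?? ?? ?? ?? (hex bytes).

  after D0: wrote 4B at 0x0d = 06cff044
  after D1: wrote 5B at 0x06 = d0272cd99b
  after D2: wrote 7B at 0x18 = 638dc5ca0f34d0
query mem[0x0e]=0xcf, mem[0x09]=0xd9, mem[0x07]=0x27, mem[0x1e]=0xd0, mem[0x0f]=0xf0

MEM[0x0e,0x09,0x07,0x1e,0x0f] = cf d9 27 d0 f0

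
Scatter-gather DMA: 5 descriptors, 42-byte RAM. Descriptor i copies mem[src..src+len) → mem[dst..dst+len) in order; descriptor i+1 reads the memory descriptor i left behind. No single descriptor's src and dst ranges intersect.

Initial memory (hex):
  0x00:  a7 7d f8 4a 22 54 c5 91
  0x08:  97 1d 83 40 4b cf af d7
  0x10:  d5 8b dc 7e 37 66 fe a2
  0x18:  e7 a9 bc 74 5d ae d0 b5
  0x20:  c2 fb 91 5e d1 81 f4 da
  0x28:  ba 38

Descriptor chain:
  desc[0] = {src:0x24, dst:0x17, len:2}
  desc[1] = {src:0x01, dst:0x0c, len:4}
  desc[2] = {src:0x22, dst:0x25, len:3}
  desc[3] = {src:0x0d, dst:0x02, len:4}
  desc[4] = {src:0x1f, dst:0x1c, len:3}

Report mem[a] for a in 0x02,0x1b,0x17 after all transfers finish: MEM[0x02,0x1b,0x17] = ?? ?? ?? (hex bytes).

[0] 0x24->0x17 len=2 : d1 81
[1] 0x01->0x0c len=4 : 7d f8 4a 22
[2] 0x22->0x25 len=3 : 91 5e d1
[3] 0x0d->0x02 len=4 : f8 4a 22 d5
[4] 0x1f->0x1c len=3 : b5 c2 fb
query mem[0x02]=0xf8, mem[0x1b]=0x74, mem[0x17]=0xd1

MEM[0x02,0x1b,0x17] = f8 74 d1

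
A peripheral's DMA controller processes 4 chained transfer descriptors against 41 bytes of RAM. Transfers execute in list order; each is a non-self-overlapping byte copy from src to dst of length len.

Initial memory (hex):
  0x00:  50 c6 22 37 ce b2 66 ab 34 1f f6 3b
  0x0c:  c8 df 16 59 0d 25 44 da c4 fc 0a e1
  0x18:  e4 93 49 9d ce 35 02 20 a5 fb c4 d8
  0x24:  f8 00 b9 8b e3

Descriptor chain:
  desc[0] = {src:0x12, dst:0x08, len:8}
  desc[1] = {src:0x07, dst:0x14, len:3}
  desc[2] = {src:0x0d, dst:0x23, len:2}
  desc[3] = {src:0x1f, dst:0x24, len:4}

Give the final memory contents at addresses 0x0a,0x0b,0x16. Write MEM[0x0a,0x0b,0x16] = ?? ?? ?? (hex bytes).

MEM[0x0a,0x0b,0x16] = c4 fc da

[0] 0x12->0x08 len=8 : 44 da c4 fc 0a e1 e4 93
[1] 0x07->0x14 len=3 : ab 44 da
[2] 0x0d->0x23 len=2 : e1 e4
[3] 0x1f->0x24 len=4 : 20 a5 fb c4
query mem[0x0a]=0xc4, mem[0x0b]=0xfc, mem[0x16]=0xda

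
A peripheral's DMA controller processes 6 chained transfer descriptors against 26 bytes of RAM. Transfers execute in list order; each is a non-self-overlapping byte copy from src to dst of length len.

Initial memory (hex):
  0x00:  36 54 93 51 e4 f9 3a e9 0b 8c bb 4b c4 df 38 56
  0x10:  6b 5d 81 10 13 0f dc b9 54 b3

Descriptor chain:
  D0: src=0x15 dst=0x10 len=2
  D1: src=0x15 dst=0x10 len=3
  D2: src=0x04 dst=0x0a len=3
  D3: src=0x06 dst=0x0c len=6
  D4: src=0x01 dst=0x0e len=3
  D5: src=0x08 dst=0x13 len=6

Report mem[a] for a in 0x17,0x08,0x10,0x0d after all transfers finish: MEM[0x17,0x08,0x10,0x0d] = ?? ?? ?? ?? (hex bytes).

  after D0: wrote 2B at 0x10 = 0fdc
  after D1: wrote 3B at 0x10 = 0fdcb9
  after D2: wrote 3B at 0x0a = e4f93a
  after D3: wrote 6B at 0x0c = 3ae90b8ce4f9
  after D4: wrote 3B at 0x0e = 549351
  after D5: wrote 6B at 0x13 = 0b8ce4f93ae9
query mem[0x17]=0x3a, mem[0x08]=0x0b, mem[0x10]=0x51, mem[0x0d]=0xe9

MEM[0x17,0x08,0x10,0x0d] = 3a 0b 51 e9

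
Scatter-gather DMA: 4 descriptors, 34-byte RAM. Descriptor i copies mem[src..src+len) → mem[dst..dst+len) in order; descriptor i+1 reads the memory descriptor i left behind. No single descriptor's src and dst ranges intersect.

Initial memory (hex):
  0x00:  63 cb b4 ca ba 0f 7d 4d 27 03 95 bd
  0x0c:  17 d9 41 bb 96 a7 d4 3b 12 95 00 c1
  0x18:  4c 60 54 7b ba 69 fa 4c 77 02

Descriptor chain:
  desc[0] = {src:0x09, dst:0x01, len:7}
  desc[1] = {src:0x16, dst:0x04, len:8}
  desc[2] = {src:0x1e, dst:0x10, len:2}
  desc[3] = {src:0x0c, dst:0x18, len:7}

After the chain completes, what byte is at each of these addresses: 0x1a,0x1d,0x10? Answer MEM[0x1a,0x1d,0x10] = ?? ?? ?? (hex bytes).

  after D0: wrote 7B at 0x01 = 0395bd17d941bb
  after D1: wrote 8B at 0x04 = 00c14c60547bba69
  after D2: wrote 2B at 0x10 = fa4c
  after D3: wrote 7B at 0x18 = 17d941bbfa4cd4
query mem[0x1a]=0x41, mem[0x1d]=0x4c, mem[0x10]=0xfa

MEM[0x1a,0x1d,0x10] = 41 4c fa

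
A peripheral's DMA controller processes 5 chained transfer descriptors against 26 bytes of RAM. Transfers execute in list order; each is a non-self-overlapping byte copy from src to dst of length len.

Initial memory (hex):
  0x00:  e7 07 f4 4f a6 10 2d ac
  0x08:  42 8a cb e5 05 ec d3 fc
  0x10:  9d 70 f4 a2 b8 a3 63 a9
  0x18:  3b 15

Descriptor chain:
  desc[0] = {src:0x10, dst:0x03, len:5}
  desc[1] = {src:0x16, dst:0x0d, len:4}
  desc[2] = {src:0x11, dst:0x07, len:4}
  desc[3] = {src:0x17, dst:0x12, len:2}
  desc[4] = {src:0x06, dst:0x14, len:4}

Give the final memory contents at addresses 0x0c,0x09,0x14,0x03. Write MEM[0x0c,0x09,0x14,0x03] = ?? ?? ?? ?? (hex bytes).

MEM[0x0c,0x09,0x14,0x03] = 05 a2 a2 9d

#0 dst[0x03+5] := {0x9d,0x70,0xf4,0xa2,0xb8}
#1 dst[0x0d+4] := {0x63,0xa9,0x3b,0x15}
#2 dst[0x07+4] := {0x70,0xf4,0xa2,0xb8}
#3 dst[0x12+2] := {0xa9,0x3b}
#4 dst[0x14+4] := {0xa2,0x70,0xf4,0xa2}
query mem[0x0c]=0x05, mem[0x09]=0xa2, mem[0x14]=0xa2, mem[0x03]=0x9d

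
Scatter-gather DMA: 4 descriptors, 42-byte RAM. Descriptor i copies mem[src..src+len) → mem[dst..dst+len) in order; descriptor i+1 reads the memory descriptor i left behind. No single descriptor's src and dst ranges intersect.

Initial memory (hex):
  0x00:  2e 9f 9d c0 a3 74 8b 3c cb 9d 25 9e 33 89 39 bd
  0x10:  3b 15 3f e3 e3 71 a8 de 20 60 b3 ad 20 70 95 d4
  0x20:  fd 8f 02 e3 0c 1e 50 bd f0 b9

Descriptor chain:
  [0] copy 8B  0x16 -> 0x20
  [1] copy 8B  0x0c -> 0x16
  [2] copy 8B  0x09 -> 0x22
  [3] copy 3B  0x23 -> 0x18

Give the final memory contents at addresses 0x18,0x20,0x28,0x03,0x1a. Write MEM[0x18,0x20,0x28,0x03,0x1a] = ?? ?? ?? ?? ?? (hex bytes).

MEM[0x18,0x20,0x28,0x03,0x1a] = 25 a8 bd c0 33

[0] 0x16->0x20 len=8 : a8 de 20 60 b3 ad 20 70
[1] 0x0c->0x16 len=8 : 33 89 39 bd 3b 15 3f e3
[2] 0x09->0x22 len=8 : 9d 25 9e 33 89 39 bd 3b
[3] 0x23->0x18 len=3 : 25 9e 33
query mem[0x18]=0x25, mem[0x20]=0xa8, mem[0x28]=0xbd, mem[0x03]=0xc0, mem[0x1a]=0x33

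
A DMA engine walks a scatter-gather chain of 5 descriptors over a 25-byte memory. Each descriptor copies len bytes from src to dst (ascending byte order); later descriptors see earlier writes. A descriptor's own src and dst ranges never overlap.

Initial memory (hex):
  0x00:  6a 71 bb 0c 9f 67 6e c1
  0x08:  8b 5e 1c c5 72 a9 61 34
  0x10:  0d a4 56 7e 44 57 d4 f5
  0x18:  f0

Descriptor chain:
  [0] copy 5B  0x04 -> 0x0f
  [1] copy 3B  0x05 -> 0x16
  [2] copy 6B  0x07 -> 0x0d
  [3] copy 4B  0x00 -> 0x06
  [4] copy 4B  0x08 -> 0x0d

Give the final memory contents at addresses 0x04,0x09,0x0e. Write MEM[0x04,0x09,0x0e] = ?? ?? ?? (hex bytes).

#0 dst[0x0f+5] := {0x9f,0x67,0x6e,0xc1,0x8b}
#1 dst[0x16+3] := {0x67,0x6e,0xc1}
#2 dst[0x0d+6] := {0xc1,0x8b,0x5e,0x1c,0xc5,0x72}
#3 dst[0x06+4] := {0x6a,0x71,0xbb,0x0c}
#4 dst[0x0d+4] := {0xbb,0x0c,0x1c,0xc5}
query mem[0x04]=0x9f, mem[0x09]=0x0c, mem[0x0e]=0x0c

MEM[0x04,0x09,0x0e] = 9f 0c 0c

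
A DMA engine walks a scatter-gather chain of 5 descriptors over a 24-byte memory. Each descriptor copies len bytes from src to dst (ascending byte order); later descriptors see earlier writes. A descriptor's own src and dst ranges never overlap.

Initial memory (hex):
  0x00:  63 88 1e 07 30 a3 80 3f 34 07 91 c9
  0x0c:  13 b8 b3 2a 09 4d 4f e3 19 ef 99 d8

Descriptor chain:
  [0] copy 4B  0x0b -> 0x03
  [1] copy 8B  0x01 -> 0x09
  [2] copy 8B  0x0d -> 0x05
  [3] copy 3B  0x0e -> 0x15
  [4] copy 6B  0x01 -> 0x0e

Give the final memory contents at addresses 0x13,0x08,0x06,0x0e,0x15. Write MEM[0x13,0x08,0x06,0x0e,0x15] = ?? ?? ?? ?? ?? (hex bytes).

MEM[0x13,0x08,0x06,0x0e,0x15] = b3 34 b3 88 b3

  after D0: wrote 4B at 0x03 = c913b8b3
  after D1: wrote 8B at 0x09 = 881ec913b8b33f34
  after D2: wrote 8B at 0x05 = b8b33f344d4fe319
  after D3: wrote 3B at 0x15 = b33f34
  after D4: wrote 6B at 0x0e = 881ec913b8b3
query mem[0x13]=0xb3, mem[0x08]=0x34, mem[0x06]=0xb3, mem[0x0e]=0x88, mem[0x15]=0xb3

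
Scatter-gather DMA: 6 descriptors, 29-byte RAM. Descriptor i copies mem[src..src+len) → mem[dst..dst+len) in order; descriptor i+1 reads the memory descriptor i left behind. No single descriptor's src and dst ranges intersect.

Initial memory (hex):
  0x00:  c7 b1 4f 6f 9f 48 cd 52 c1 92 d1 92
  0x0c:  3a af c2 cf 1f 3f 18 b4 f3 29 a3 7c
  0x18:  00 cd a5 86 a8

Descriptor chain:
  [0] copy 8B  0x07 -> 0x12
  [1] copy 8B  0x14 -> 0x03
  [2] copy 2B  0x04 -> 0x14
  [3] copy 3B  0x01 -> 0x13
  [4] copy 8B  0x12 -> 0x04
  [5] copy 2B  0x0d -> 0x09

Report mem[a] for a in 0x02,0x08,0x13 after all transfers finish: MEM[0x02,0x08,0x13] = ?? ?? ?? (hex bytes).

MEM[0x02,0x08,0x13] = 4f 92 b1

#0 dst[0x12+8] := {0x52,0xc1,0x92,0xd1,0x92,0x3a,0xaf,0xc2}
#1 dst[0x03+8] := {0x92,0xd1,0x92,0x3a,0xaf,0xc2,0xa5,0x86}
#2 dst[0x14+2] := {0xd1,0x92}
#3 dst[0x13+3] := {0xb1,0x4f,0x92}
#4 dst[0x04+8] := {0x52,0xb1,0x4f,0x92,0x92,0x3a,0xaf,0xc2}
#5 dst[0x09+2] := {0xaf,0xc2}
query mem[0x02]=0x4f, mem[0x08]=0x92, mem[0x13]=0xb1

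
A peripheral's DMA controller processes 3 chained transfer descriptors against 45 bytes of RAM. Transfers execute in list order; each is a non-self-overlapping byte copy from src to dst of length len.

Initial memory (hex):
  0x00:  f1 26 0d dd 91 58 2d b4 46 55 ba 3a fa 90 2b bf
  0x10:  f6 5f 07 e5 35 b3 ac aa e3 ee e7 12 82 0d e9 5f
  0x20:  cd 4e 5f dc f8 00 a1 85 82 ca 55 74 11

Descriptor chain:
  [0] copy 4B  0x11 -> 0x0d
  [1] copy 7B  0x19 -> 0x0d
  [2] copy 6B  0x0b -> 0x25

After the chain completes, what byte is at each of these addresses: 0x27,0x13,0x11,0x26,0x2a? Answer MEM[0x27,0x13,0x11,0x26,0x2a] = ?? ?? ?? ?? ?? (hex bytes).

[0] 0x11->0x0d len=4 : 5f 07 e5 35
[1] 0x19->0x0d len=7 : ee e7 12 82 0d e9 5f
[2] 0x0b->0x25 len=6 : 3a fa ee e7 12 82
query mem[0x27]=0xee, mem[0x13]=0x5f, mem[0x11]=0x0d, mem[0x26]=0xfa, mem[0x2a]=0x82

MEM[0x27,0x13,0x11,0x26,0x2a] = ee 5f 0d fa 82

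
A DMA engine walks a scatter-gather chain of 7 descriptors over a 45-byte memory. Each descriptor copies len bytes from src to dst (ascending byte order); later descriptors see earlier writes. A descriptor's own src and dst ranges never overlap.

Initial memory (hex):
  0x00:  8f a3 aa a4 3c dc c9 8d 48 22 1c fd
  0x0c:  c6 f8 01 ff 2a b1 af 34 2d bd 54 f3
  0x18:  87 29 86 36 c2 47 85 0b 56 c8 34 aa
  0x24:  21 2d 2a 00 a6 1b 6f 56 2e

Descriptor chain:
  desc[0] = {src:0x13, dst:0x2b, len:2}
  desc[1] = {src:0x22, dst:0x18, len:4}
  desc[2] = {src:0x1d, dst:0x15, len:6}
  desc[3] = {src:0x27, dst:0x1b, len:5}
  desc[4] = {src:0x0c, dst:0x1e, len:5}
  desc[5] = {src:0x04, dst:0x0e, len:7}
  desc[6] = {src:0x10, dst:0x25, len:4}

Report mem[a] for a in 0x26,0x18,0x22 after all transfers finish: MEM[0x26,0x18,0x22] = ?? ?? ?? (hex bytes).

D0: mem[0x2b..0x2c] <- [34 2d]
D1: mem[0x18..0x1b] <- [34 aa 21 2d]
D2: mem[0x15..0x1a] <- [47 85 0b 56 c8 34]
D3: mem[0x1b..0x1f] <- [00 a6 1b 6f 34]
D4: mem[0x1e..0x22] <- [c6 f8 01 ff 2a]
D5: mem[0x0e..0x14] <- [3c dc c9 8d 48 22 1c]
D6: mem[0x25..0x28] <- [c9 8d 48 22]
query mem[0x26]=0x8d, mem[0x18]=0x56, mem[0x22]=0x2a

MEM[0x26,0x18,0x22] = 8d 56 2a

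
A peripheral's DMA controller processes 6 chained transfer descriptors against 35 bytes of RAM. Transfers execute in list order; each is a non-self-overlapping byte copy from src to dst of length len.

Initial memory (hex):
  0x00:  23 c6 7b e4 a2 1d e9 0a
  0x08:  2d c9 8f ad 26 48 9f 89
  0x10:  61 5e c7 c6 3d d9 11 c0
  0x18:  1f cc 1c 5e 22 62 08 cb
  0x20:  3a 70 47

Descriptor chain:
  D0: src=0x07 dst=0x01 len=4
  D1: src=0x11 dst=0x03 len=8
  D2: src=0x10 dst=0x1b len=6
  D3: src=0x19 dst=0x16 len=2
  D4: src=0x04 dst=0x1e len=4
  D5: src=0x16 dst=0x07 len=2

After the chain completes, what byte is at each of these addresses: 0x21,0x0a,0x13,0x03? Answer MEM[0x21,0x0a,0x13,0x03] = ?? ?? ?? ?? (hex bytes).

#0 dst[0x01+4] := {0x0a,0x2d,0xc9,0x8f}
#1 dst[0x03+8] := {0x5e,0xc7,0xc6,0x3d,0xd9,0x11,0xc0,0x1f}
#2 dst[0x1b+6] := {0x61,0x5e,0xc7,0xc6,0x3d,0xd9}
#3 dst[0x16+2] := {0xcc,0x1c}
#4 dst[0x1e+4] := {0xc7,0xc6,0x3d,0xd9}
#5 dst[0x07+2] := {0xcc,0x1c}
query mem[0x21]=0xd9, mem[0x0a]=0x1f, mem[0x13]=0xc6, mem[0x03]=0x5e

MEM[0x21,0x0a,0x13,0x03] = d9 1f c6 5e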